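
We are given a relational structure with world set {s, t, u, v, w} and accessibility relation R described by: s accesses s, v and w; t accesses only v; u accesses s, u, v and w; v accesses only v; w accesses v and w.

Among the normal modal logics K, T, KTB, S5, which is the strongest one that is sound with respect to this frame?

Reflexive (axiom T): no — t is not related to itself.
Symmetric (axiom B): no — s R v but not v R s.
Euclidean (axiom 5): no — s R v and s R w, but not v R w.
So F validates K; T would additionally require R to be reflexive. The strongest is K.

K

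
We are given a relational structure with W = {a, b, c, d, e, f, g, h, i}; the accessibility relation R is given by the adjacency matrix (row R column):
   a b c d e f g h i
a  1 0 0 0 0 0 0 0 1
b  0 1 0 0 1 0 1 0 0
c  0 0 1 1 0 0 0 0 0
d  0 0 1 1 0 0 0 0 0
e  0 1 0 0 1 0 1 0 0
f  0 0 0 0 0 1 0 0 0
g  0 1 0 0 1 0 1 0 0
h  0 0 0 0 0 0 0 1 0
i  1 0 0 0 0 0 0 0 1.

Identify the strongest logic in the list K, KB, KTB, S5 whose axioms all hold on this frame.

S5

Symmetric (axiom B): yes — every pair in R has its reverse in R.
Reflexive (axiom T): yes — every world is R-related to itself.
Euclidean (axiom 5): yes — any two successors of a common world are R-related.
So F validates K, KB, KTB, S5. The strongest is S5.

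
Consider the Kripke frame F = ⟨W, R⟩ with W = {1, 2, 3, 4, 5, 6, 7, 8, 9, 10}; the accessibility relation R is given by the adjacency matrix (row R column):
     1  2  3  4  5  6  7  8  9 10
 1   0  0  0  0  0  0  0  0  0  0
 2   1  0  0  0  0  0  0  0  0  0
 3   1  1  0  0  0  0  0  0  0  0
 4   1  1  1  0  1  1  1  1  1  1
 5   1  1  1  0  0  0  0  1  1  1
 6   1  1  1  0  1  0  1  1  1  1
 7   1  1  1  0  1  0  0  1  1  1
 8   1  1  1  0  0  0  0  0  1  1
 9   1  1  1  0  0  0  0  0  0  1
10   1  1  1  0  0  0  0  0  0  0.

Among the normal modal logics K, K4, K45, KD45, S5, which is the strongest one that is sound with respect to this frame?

K4

Transitive (axiom 4): yes — every two-step R-path is closed by a direct edge.
Euclidean (axiom 5): no — 10 R 1 and 10 R 2, but not 1 R 2.
Serial (axiom D): no — 1 has no R-successor.
Reflexive (axiom T): no — 1 is not related to itself.
So F validates K, K4; K45 would additionally require R to be Euclidean. The strongest is K4.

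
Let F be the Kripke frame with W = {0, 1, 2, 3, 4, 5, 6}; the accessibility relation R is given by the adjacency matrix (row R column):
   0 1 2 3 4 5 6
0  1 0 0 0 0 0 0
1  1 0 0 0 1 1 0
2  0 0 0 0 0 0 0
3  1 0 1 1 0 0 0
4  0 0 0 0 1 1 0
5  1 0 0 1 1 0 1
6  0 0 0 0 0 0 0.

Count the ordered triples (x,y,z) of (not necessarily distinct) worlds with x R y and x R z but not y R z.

22

Enumerating: (1,0,4), (1,0,5), (1,4,0), (1,5,5), (3,0,2), (3,0,3), (3,2,0), (3,2,2), (3,2,3), (4,5,5), (5,0,3), (5,0,4), … and 10 more.
Total: 22.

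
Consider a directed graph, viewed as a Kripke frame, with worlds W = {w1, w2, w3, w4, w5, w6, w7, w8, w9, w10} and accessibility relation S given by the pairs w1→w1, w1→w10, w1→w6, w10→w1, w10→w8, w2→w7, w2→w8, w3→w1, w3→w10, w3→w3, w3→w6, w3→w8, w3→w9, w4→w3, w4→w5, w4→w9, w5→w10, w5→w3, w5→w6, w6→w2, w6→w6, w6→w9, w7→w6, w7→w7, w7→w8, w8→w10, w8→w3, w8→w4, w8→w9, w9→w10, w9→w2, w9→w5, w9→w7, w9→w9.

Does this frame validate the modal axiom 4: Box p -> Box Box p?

No

Axiom 4 corresponds to the accessibility relation being transitive.
Transitive: no — w1 S w10 and w10 S w8, but not w1 S w8.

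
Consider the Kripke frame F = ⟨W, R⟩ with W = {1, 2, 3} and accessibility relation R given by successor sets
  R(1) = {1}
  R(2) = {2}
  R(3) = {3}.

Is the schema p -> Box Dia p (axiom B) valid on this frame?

Axiom B corresponds to the accessibility relation being symmetric.
Symmetric: yes — every pair in R has its reverse in R.

Yes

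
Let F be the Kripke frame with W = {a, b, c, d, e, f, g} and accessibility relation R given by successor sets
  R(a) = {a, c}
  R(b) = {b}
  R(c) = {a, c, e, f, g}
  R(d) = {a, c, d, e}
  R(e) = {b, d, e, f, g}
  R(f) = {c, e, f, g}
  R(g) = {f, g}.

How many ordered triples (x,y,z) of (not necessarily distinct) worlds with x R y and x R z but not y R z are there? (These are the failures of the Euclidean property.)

29

Enumerating: (c,a,e), (c,a,f), (c,a,g), (c,e,a), (c,e,c), (c,f,a), (c,g,a), (c,g,c), (c,g,e), (d,a,d), (d,a,e), (d,c,d), … and 17 more.
Total: 29.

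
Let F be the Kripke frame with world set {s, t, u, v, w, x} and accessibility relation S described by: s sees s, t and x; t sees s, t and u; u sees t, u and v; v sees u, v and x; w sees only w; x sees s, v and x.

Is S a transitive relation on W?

No

Transitive: no — s S t and t S u, but not s S u.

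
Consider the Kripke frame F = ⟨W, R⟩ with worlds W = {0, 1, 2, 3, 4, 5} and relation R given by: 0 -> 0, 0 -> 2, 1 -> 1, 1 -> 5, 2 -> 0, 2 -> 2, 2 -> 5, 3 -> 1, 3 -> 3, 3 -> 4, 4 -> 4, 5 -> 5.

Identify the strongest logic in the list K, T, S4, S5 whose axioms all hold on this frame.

T

Reflexive (axiom T): yes — every world is R-related to itself.
Transitive (axiom 4): no — 0 R 2 and 2 R 5, but not 0 R 5.
Euclidean (axiom 5): no — 2 R 0 and 2 R 5, but not 0 R 5.
So F validates K, T; S4 would additionally require R to be transitive. The strongest is T.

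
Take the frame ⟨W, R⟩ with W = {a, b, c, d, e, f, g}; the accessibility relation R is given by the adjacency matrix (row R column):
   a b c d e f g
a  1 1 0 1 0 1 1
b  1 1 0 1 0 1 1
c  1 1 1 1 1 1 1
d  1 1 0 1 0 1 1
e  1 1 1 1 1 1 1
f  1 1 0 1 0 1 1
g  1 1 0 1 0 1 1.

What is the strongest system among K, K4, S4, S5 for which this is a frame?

Transitive (axiom 4): yes — every two-step R-path is closed by a direct edge.
Reflexive (axiom T): yes — every world is R-related to itself.
Euclidean (axiom 5): no — c R a and c R e, but not a R e.
So F validates K, K4, S4; S5 would additionally require R to be Euclidean. The strongest is S4.

S4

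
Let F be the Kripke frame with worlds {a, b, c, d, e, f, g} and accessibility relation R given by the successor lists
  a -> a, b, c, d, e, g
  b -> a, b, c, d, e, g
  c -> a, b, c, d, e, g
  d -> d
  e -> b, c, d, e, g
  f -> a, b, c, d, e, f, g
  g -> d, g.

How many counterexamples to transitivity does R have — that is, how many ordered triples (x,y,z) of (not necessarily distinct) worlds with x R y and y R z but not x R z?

2

Enumerating: (e,b,a), (e,c,a).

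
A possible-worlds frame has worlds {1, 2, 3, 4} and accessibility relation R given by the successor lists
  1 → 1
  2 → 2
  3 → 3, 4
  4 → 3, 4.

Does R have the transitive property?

Yes

Transitive: yes — every two-step R-path is closed by a direct edge.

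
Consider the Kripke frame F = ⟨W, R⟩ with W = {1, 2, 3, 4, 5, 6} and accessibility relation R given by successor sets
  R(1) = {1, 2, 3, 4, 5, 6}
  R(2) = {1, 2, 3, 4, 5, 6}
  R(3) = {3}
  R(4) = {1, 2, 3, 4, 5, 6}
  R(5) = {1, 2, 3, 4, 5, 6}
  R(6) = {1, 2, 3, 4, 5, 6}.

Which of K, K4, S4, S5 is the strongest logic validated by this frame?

Transitive (axiom 4): yes — every two-step R-path is closed by a direct edge.
Reflexive (axiom T): yes — every world is R-related to itself.
Euclidean (axiom 5): no — 1 R 3 and 1 R 2, but not 3 R 2.
So F validates K, K4, S4; S5 would additionally require R to be Euclidean. The strongest is S4.

S4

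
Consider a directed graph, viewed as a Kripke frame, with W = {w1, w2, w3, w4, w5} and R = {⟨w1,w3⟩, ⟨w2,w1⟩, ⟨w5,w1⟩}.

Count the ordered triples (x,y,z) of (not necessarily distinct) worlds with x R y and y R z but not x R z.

2

Enumerating: (w2,w1,w3), (w5,w1,w3).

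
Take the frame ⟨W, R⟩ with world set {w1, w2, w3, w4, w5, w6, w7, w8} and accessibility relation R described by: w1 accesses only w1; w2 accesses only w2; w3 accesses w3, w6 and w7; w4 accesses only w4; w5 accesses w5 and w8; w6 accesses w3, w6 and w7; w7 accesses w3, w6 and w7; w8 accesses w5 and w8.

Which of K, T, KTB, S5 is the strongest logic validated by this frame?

S5

Reflexive (axiom T): yes — every world is R-related to itself.
Symmetric (axiom B): yes — every pair in R has its reverse in R.
Euclidean (axiom 5): yes — any two successors of a common world are R-related.
So F validates K, T, KTB, S5. The strongest is S5.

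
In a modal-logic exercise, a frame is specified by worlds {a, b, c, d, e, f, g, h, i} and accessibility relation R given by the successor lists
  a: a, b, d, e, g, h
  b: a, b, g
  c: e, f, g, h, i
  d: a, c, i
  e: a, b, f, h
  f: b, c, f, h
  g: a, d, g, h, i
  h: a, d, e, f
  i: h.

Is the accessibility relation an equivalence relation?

No

Reflexive: no — c is not related to itself.
Symmetric: no — b R g but not g R b.
Transitive: no — a R d and d R c, but not a R c.
So R is not an equivalence relation.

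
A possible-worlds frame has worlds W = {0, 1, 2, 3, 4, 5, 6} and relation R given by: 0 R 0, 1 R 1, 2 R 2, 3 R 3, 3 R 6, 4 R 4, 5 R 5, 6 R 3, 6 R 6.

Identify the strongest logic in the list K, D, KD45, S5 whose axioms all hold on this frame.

Serial (axiom D): yes — every world has a successor (e.g. 0 R 0).
Euclidean (axiom 5): yes — any two successors of a common world are R-related.
Transitive (axiom 4): yes — every two-step R-path is closed by a direct edge.
Reflexive (axiom T): yes — every world is R-related to itself.
So F validates K, D, KD45, S5. The strongest is S5.

S5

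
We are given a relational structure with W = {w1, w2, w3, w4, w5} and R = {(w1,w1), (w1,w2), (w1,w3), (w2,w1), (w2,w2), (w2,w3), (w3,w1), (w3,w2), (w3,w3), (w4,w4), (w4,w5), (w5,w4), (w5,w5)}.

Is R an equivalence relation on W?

Reflexive: yes — every world is R-related to itself.
Symmetric: yes — every pair in R has its reverse in R.
Transitive: yes — every two-step R-path is closed by a direct edge.
So R is an equivalence relation.

Yes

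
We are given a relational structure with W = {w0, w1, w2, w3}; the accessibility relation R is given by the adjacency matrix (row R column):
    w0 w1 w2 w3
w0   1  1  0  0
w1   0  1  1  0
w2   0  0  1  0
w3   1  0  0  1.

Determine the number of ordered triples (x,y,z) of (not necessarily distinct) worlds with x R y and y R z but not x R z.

2

Enumerating: (w0,w1,w2), (w3,w0,w1).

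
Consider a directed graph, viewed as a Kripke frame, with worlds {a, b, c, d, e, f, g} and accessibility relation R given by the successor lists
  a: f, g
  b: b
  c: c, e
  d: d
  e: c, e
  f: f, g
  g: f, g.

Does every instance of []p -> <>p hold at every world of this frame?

Yes

By correspondence theory, D is valid on a frame iff R is serial.
Serial: yes — every world has a successor (e.g. a R f).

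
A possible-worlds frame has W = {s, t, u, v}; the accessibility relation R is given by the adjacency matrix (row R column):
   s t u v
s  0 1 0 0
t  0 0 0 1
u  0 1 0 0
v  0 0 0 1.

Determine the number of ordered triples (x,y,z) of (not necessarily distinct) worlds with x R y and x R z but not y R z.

2

Enumerating: (s,t,t), (u,t,t).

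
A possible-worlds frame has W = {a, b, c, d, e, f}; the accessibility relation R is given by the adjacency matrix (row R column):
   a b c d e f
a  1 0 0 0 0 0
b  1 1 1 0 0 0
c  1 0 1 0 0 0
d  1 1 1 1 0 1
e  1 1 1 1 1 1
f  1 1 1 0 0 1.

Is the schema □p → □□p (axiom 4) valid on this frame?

Yes

Axiom 4 corresponds to the accessibility relation being transitive.
Transitive: yes — every two-step R-path is closed by a direct edge.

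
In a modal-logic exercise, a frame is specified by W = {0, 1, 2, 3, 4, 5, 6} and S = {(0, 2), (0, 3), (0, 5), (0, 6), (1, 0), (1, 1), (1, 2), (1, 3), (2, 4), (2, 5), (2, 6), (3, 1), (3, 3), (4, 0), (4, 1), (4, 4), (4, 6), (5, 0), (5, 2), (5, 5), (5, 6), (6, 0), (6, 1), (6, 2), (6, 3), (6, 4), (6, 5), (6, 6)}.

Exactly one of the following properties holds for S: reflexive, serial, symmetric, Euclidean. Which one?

serial

Reflexive: no — 0 is not related to itself.
Serial: yes — every world has a successor (e.g. 0 S 2).
Symmetric: no — 0 S 2 but not 2 S 0.
Euclidean: no — 0 S 2 and 0 S 3, but not 2 S 3.
Only serial holds.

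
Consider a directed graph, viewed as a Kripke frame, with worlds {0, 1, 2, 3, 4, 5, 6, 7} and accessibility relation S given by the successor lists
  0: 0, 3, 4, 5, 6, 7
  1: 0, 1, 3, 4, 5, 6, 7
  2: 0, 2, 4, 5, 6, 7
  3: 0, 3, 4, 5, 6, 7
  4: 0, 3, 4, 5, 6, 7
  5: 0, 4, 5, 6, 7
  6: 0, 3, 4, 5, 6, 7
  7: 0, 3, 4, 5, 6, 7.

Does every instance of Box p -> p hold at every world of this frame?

The schema T characterises exactly the reflexive frames.
Reflexive: yes — every world is S-related to itself.

Yes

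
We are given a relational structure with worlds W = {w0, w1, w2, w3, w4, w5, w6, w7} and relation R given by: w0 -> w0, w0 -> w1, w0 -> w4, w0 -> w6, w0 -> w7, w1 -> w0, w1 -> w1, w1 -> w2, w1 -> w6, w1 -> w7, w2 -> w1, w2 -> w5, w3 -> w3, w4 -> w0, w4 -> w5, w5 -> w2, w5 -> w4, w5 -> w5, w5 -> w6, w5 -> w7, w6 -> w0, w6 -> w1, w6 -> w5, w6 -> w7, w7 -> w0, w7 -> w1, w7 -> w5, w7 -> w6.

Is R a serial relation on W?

Yes

Serial: yes — every world has a successor (e.g. w0 R w0).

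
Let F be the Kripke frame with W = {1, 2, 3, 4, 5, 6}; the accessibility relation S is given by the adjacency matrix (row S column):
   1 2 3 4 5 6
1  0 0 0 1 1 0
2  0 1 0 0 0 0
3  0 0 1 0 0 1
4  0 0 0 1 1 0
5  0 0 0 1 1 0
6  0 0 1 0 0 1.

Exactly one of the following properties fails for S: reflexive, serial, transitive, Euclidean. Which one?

Reflexive: no — 1 is not related to itself.
Serial: yes — every world has a successor (e.g. 1 S 4).
Transitive: yes — every two-step S-path is closed by a direct edge.
Euclidean: yes — any two successors of a common world are S-related.
Only reflexive fails.

reflexive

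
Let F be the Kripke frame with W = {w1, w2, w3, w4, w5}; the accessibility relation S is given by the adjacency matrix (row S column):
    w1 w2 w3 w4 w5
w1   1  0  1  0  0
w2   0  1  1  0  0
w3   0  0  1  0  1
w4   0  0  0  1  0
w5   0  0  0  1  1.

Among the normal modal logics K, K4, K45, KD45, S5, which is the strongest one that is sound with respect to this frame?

K

Transitive (axiom 4): no — w1 S w3 and w3 S w5, but not w1 S w5.
Euclidean (axiom 5): no — w1 S w3 and w1 S w1, but not w3 S w1.
Serial (axiom D): yes — every world has a successor (e.g. w1 S w1).
Reflexive (axiom T): yes — every world is S-related to itself.
So F validates K; K4 would additionally require S to be transitive. The strongest is K.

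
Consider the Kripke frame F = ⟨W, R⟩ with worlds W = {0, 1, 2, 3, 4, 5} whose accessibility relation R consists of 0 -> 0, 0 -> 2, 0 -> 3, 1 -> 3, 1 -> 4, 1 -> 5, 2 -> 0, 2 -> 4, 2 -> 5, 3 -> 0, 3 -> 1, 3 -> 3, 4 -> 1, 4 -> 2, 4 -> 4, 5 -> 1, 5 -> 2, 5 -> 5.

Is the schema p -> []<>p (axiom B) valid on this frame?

By correspondence theory, B is valid on a frame iff R is symmetric.
Symmetric: yes — every pair in R has its reverse in R.

Yes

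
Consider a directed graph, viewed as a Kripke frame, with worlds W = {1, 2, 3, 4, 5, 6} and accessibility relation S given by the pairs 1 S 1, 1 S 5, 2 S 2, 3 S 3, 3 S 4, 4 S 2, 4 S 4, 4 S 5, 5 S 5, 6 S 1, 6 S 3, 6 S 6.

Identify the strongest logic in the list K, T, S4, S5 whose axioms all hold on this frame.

T

Reflexive (axiom T): yes — every world is S-related to itself.
Transitive (axiom 4): no — 3 S 4 and 4 S 2, but not 3 S 2.
Euclidean (axiom 5): no — 4 S 2 and 4 S 5, but not 2 S 5.
So F validates K, T; S4 would additionally require S to be transitive. The strongest is T.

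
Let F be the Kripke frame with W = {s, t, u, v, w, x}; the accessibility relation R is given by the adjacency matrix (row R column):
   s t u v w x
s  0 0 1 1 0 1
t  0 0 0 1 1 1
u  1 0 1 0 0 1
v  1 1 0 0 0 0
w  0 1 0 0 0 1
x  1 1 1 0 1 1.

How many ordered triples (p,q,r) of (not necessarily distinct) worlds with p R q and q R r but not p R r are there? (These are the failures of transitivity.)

Enumerating: (s,u,s), (s,v,s), (s,v,t), (s,x,s), (s,x,t), (s,x,w), (t,v,s), (t,v,t), (t,w,t), (t,x,s), (t,x,t), (t,x,u), … and 16 more.
Total: 28.

28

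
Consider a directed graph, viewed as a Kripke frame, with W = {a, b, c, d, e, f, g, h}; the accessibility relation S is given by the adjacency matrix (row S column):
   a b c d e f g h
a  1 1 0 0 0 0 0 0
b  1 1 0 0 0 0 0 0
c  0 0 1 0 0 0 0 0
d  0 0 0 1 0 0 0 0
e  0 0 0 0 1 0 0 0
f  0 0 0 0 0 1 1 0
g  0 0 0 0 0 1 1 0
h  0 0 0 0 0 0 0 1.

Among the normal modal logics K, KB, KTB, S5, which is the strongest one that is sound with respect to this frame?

Symmetric (axiom B): yes — every pair in S has its reverse in S.
Reflexive (axiom T): yes — every world is S-related to itself.
Euclidean (axiom 5): yes — any two successors of a common world are S-related.
So F validates K, KB, KTB, S5. The strongest is S5.

S5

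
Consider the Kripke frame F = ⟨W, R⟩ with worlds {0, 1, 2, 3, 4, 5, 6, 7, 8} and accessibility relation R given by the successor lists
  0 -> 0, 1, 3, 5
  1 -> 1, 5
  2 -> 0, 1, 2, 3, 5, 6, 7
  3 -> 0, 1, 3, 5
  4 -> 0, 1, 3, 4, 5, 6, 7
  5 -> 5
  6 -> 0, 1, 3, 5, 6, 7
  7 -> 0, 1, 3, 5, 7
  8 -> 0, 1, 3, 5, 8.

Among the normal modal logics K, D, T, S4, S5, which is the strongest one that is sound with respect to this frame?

S4

Serial (axiom D): yes — every world has a successor (e.g. 0 R 0).
Reflexive (axiom T): yes — every world is R-related to itself.
Transitive (axiom 4): yes — every two-step R-path is closed by a direct edge.
Euclidean (axiom 5): no — 0 R 1 and 0 R 3, but not 1 R 3.
So F validates K, D, T, S4; S5 would additionally require R to be Euclidean. The strongest is S4.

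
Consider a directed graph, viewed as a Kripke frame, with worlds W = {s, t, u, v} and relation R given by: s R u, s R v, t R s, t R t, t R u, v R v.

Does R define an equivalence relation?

No

Reflexive: no — s is not related to itself.
Symmetric: no — s R u but not u R s.
Transitive: no — t R s and s R v, but not t R v.
So R is not an equivalence relation.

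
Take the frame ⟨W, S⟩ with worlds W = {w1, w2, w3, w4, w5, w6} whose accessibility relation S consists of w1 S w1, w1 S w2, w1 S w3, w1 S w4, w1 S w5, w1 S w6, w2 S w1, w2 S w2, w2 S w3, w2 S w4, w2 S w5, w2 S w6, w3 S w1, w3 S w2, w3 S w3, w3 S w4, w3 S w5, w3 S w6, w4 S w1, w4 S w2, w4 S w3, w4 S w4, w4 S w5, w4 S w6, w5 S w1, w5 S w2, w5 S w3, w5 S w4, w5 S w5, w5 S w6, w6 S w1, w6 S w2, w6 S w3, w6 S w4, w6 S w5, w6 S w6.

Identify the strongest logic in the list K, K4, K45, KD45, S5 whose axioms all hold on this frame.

Transitive (axiom 4): yes — every two-step S-path is closed by a direct edge.
Euclidean (axiom 5): yes — any two successors of a common world are S-related.
Serial (axiom D): yes — every world has a successor (e.g. w1 S w1).
Reflexive (axiom T): yes — every world is S-related to itself.
So F validates K, K4, K45, KD45, S5. The strongest is S5.

S5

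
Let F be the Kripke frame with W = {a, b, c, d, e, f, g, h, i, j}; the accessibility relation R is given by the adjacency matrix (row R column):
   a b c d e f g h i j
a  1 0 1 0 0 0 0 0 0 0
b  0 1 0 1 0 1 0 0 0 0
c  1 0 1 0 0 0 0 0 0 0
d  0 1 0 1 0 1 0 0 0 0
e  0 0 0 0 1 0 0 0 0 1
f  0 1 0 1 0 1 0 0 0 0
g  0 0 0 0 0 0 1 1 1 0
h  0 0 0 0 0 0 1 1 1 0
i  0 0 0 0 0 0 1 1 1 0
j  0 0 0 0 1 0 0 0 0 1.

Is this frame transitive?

Yes

Transitive: yes — every two-step R-path is closed by a direct edge.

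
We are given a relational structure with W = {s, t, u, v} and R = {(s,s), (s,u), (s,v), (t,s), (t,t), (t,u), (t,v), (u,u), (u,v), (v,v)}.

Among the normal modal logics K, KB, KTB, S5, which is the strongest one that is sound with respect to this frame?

K

Symmetric (axiom B): no — s R u but not u R s.
Reflexive (axiom T): yes — every world is R-related to itself.
Euclidean (axiom 5): no — s R v and s R u, but not v R u.
So F validates K; KB would additionally require R to be symmetric. The strongest is K.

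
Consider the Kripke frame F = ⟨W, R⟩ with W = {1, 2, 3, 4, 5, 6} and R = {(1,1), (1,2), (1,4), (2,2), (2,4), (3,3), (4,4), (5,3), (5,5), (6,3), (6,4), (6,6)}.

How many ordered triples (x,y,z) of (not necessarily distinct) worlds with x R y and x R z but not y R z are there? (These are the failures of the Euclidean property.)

Enumerating: (1,2,1), (1,4,1), (1,4,2), (2,4,2), (5,3,5), (6,3,4), (6,3,6), (6,4,3), (6,4,6).

9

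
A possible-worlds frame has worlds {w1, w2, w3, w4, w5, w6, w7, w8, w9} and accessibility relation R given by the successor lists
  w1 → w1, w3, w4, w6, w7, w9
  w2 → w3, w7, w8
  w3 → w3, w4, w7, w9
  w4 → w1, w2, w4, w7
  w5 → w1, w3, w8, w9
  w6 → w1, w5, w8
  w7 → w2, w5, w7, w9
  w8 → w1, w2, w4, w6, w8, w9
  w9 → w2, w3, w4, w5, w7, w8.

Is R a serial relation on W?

Serial: yes — every world has a successor (e.g. w1 R w1).

Yes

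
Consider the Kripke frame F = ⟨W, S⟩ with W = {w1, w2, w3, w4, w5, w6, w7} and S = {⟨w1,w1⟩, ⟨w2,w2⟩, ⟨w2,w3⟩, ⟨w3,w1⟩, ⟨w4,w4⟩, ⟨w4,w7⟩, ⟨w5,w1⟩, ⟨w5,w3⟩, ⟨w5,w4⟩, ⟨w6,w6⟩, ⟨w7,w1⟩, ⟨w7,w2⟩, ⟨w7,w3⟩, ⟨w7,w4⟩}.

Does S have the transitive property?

Transitive: no — w2 S w3 and w3 S w1, but not w2 S w1.

No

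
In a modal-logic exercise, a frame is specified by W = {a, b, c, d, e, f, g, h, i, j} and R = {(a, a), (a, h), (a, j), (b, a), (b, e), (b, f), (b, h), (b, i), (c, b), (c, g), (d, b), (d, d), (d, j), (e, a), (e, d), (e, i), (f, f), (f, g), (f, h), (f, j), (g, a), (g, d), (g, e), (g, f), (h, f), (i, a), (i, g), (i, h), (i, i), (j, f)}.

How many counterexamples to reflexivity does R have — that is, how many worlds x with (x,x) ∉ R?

6

Enumerating: b, c, e, g, h, j.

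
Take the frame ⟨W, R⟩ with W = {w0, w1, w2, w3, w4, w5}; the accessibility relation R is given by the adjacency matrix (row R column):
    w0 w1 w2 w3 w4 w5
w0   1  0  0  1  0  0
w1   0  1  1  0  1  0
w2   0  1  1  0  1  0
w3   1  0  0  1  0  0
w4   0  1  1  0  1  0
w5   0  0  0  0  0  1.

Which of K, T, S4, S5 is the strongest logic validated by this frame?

Reflexive (axiom T): yes — every world is R-related to itself.
Transitive (axiom 4): yes — every two-step R-path is closed by a direct edge.
Euclidean (axiom 5): yes — any two successors of a common world are R-related.
So F validates K, T, S4, S5. The strongest is S5.

S5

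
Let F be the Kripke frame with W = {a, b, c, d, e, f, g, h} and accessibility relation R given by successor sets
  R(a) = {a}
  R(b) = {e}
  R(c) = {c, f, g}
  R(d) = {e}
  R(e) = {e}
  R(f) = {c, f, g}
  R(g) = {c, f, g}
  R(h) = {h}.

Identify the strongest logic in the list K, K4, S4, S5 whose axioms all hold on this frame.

K4

Transitive (axiom 4): yes — every two-step R-path is closed by a direct edge.
Reflexive (axiom T): no — b is not related to itself.
Euclidean (axiom 5): yes — any two successors of a common world are R-related.
So F validates K, K4; S4 would additionally require R to be reflexive. The strongest is K4.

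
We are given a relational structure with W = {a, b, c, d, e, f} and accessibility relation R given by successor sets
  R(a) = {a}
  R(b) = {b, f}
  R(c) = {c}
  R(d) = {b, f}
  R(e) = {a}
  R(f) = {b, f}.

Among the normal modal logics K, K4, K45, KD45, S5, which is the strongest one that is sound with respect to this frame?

KD45

Transitive (axiom 4): yes — every two-step R-path is closed by a direct edge.
Euclidean (axiom 5): yes — any two successors of a common world are R-related.
Serial (axiom D): yes — every world has a successor (e.g. a R a).
Reflexive (axiom T): no — d is not related to itself.
So F validates K, K4, K45, KD45; S5 would additionally require R to be reflexive. The strongest is KD45.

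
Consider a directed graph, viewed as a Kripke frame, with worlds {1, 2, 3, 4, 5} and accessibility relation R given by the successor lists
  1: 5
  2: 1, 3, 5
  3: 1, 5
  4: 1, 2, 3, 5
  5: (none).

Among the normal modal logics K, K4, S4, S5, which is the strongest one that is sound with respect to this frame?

Transitive (axiom 4): yes — every two-step R-path is closed by a direct edge.
Reflexive (axiom T): no — 1 is not related to itself.
Euclidean (axiom 5): no — 2 R 1 and 2 R 3, but not 1 R 3.
So F validates K, K4; S4 would additionally require R to be reflexive. The strongest is K4.

K4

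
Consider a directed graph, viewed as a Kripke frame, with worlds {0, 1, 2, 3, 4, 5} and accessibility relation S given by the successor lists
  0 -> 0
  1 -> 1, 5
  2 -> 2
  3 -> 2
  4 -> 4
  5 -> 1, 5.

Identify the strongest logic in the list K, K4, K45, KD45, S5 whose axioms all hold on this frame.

Transitive (axiom 4): yes — every two-step S-path is closed by a direct edge.
Euclidean (axiom 5): yes — any two successors of a common world are S-related.
Serial (axiom D): yes — every world has a successor (e.g. 0 S 0).
Reflexive (axiom T): no — 3 is not related to itself.
So F validates K, K4, K45, KD45; S5 would additionally require S to be reflexive. The strongest is KD45.

KD45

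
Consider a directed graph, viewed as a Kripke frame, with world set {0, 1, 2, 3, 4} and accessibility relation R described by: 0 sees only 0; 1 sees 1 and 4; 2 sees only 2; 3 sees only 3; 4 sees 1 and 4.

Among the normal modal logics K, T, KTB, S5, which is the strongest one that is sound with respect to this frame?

Reflexive (axiom T): yes — every world is R-related to itself.
Symmetric (axiom B): yes — every pair in R has its reverse in R.
Euclidean (axiom 5): yes — any two successors of a common world are R-related.
So F validates K, T, KTB, S5. The strongest is S5.

S5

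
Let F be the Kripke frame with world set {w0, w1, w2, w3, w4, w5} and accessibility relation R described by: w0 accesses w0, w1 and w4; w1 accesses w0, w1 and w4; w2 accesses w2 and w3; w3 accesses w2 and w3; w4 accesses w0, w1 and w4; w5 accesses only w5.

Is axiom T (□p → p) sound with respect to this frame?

Yes

The schema T characterises exactly the reflexive frames.
Reflexive: yes — every world is R-related to itself.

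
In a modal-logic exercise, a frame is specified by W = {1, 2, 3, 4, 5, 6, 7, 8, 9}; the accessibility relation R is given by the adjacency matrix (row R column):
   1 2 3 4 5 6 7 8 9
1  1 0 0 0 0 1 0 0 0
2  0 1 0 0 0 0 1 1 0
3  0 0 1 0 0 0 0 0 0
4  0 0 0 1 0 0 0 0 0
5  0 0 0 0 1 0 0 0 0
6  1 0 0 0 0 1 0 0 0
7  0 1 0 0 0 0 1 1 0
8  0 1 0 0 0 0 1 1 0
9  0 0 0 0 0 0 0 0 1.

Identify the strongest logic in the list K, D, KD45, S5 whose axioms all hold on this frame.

S5

Serial (axiom D): yes — every world has a successor (e.g. 1 R 1).
Euclidean (axiom 5): yes — any two successors of a common world are R-related.
Transitive (axiom 4): yes — every two-step R-path is closed by a direct edge.
Reflexive (axiom T): yes — every world is R-related to itself.
So F validates K, D, KD45, S5. The strongest is S5.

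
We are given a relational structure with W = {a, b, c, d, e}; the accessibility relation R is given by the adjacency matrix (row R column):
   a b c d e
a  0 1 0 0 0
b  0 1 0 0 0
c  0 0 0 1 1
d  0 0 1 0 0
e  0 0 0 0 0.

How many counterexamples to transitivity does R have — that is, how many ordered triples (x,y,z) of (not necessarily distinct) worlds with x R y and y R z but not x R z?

3

Enumerating: (c,d,c), (d,c,d), (d,c,e).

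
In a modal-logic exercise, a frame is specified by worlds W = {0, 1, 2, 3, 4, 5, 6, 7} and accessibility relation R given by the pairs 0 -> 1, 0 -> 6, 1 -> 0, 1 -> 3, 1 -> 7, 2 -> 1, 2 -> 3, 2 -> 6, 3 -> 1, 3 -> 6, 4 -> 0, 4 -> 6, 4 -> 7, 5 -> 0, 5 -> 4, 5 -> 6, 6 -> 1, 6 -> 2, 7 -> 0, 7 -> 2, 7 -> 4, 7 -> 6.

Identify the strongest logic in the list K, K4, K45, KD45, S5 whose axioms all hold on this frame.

Transitive (axiom 4): no — 0 R 1 and 1 R 3, but not 0 R 3.
Euclidean (axiom 5): no — 0 R 1 and 0 R 6, but not 1 R 6.
Serial (axiom D): yes — every world has a successor (e.g. 0 R 1).
Reflexive (axiom T): no — 0 is not related to itself.
So F validates K; K4 would additionally require R to be transitive. The strongest is K.

K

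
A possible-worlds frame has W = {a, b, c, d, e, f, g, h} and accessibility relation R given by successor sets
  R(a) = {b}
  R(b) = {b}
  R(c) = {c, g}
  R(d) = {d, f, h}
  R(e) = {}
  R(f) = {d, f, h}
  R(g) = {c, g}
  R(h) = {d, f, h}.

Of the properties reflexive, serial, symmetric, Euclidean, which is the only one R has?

Reflexive: no — a is not related to itself.
Serial: no — e has no R-successor.
Symmetric: no — a R b but not b R a.
Euclidean: yes — any two successors of a common world are R-related.
Only Euclidean holds.

Euclidean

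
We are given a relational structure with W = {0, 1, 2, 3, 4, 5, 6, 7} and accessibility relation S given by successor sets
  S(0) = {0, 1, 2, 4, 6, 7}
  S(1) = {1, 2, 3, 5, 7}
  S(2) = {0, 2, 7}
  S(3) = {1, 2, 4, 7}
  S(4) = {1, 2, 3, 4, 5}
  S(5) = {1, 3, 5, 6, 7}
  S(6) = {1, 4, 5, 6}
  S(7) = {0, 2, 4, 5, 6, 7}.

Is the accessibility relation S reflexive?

Reflexive: no — 3 is not related to itself.

No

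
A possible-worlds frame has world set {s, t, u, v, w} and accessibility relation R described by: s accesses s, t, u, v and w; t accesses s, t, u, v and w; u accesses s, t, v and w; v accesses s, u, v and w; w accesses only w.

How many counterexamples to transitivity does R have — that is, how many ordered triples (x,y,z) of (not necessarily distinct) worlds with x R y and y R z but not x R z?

Enumerating: (u,s,u), (u,t,u), (u,v,u), (v,s,t), (v,u,t).

5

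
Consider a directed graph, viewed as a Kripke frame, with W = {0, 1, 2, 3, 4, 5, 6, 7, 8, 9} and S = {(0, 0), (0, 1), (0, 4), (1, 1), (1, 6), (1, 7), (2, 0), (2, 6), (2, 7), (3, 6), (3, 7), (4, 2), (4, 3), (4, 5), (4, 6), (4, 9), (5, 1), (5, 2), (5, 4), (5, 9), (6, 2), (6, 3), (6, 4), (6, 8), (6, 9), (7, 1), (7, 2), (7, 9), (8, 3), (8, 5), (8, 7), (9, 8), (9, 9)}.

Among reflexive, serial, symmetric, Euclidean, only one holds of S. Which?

serial

Reflexive: no — 2 is not related to itself.
Serial: yes — every world has a successor (e.g. 0 S 0).
Symmetric: no — 0 S 1 but not 1 S 0.
Euclidean: no — 0 S 1 and 0 S 4, but not 1 S 4.
Only serial holds.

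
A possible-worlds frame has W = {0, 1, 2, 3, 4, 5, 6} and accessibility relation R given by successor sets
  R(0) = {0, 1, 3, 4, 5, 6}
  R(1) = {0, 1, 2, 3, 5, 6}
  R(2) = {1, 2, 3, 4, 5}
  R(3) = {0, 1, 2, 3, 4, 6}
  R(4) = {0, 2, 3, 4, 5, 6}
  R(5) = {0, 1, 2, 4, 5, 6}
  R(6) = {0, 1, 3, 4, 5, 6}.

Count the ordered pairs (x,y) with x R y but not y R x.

R is symmetric; there are no such tuples.

0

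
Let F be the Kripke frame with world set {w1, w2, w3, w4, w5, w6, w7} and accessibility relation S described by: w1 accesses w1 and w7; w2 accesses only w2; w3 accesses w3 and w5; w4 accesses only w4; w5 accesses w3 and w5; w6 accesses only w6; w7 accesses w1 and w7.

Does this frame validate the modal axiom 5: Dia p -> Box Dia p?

Yes

By correspondence theory, 5 is valid on a frame iff S is Euclidean.
Euclidean: yes — any two successors of a common world are S-related.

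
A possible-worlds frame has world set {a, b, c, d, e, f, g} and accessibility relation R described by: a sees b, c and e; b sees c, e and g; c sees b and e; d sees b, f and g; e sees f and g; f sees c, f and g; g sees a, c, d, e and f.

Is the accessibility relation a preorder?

No

Reflexive: no — a is not related to itself.
Transitive: no — a R b and b R g, but not a R g.
So R is not a preorder.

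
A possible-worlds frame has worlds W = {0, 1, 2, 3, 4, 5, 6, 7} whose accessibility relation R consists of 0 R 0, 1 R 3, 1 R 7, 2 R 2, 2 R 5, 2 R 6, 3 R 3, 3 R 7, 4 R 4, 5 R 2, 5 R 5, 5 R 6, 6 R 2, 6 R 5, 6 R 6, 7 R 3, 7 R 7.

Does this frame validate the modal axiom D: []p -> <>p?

The schema D characterises exactly the serial frames.
Serial: yes — every world has a successor (e.g. 0 R 0).

Yes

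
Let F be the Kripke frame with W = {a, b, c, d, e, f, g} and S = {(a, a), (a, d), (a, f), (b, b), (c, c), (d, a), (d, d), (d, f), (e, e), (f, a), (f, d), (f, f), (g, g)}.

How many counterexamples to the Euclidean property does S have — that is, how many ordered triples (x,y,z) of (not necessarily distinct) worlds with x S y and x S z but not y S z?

S is Euclidean; there are no such tuples.

0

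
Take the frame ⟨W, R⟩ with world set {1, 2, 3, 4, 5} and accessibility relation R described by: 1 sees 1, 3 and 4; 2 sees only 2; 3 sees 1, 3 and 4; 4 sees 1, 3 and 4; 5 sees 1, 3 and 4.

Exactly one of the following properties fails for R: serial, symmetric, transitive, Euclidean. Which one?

Serial: yes — every world has a successor (e.g. 1 R 1).
Symmetric: no — 5 R 1 but not 1 R 5.
Transitive: yes — every two-step R-path is closed by a direct edge.
Euclidean: yes — any two successors of a common world are R-related.
Only symmetric fails.

symmetric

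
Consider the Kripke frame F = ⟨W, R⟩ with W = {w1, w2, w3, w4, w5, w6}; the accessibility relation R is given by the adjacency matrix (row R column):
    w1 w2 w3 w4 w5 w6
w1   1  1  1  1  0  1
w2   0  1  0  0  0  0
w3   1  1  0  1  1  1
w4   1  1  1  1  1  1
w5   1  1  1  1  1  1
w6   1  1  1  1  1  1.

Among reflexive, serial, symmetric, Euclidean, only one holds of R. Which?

Reflexive: no — w3 is not related to itself.
Serial: yes — every world has a successor (e.g. w1 R w1).
Symmetric: no — w1 R w2 but not w2 R w1.
Euclidean: no — w1 R w2 and w1 R w3, but not w2 R w3.
Only serial holds.

serial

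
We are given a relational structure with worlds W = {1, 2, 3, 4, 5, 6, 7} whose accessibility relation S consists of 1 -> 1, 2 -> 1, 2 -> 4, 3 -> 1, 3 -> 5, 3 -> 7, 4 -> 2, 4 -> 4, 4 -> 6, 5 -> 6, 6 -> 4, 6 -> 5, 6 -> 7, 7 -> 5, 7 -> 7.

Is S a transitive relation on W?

No

Transitive: no — 2 S 4 and 4 S 6, but not 2 S 6.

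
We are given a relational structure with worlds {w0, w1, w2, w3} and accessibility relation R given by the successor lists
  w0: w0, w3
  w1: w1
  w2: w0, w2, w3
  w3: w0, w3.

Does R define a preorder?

Reflexive: yes — every world is R-related to itself.
Transitive: yes — every two-step R-path is closed by a direct edge.
So R is a preorder.

Yes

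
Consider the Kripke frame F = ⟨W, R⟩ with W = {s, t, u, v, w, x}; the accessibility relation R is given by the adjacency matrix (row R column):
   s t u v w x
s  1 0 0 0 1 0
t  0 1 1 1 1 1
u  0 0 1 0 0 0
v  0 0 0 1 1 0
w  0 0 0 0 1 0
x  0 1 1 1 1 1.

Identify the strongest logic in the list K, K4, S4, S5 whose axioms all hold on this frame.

Transitive (axiom 4): yes — every two-step R-path is closed by a direct edge.
Reflexive (axiom T): yes — every world is R-related to itself.
Euclidean (axiom 5): no — t R u and t R v, but not u R v.
So F validates K, K4, S4; S5 would additionally require R to be Euclidean. The strongest is S4.

S4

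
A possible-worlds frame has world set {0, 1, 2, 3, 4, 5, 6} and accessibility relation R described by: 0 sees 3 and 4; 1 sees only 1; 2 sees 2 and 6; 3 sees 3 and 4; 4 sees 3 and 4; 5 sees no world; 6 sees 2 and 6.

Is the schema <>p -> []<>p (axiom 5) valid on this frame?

The schema 5 characterises exactly the Euclidean frames.
Euclidean: yes — any two successors of a common world are R-related.

Yes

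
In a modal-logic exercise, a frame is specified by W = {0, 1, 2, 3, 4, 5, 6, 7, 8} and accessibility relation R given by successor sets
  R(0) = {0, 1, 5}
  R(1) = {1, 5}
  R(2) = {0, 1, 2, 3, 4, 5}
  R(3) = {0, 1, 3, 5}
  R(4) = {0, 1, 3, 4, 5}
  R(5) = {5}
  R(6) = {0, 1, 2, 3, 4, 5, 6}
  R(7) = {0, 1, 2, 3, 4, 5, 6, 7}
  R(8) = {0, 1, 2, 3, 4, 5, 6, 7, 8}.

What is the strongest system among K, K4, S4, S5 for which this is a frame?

S4

Transitive (axiom 4): yes — every two-step R-path is closed by a direct edge.
Reflexive (axiom T): yes — every world is R-related to itself.
Euclidean (axiom 5): no — 0 R 5 and 0 R 1, but not 5 R 1.
So F validates K, K4, S4; S5 would additionally require R to be Euclidean. The strongest is S4.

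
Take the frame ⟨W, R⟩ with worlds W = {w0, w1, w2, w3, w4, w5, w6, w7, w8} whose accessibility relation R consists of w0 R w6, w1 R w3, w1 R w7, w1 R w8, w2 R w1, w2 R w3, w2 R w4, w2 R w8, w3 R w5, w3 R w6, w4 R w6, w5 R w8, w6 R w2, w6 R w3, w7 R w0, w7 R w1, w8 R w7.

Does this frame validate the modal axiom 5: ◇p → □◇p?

No

By correspondence theory, 5 is valid on a frame iff R is Euclidean.
Euclidean: no — w1 R w3 and w1 R w7, but not w3 R w7.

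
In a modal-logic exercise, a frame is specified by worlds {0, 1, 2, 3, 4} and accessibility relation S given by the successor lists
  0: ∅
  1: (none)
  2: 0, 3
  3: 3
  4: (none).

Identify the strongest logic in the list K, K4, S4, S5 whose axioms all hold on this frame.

K4

Transitive (axiom 4): yes — every two-step S-path is closed by a direct edge.
Reflexive (axiom T): no — 0 is not related to itself.
Euclidean (axiom 5): no — 2 S 0 and 2 S 3, but not 0 S 3.
So F validates K, K4; S4 would additionally require S to be reflexive. The strongest is K4.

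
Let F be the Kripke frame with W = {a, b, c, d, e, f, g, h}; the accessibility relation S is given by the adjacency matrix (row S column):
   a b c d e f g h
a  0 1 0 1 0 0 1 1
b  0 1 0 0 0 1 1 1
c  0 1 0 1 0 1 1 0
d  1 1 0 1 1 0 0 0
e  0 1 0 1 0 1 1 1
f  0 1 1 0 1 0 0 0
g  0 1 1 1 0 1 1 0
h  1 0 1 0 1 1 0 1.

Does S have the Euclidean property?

No

Euclidean: no — a S b and a S d, but not b S d.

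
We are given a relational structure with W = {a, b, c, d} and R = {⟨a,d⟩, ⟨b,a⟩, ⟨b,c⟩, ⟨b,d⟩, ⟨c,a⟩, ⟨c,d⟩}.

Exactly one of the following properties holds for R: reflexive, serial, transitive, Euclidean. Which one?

transitive

Reflexive: no — a is not related to itself.
Serial: no — d has no R-successor.
Transitive: yes — every two-step R-path is closed by a direct edge.
Euclidean: no — b R a and b R c, but not a R c.
Only transitive holds.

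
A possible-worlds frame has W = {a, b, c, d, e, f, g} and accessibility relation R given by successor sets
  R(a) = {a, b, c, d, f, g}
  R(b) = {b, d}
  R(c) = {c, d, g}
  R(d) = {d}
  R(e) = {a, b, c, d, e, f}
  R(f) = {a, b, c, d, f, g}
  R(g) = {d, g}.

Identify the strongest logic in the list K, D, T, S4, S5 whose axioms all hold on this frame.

T

Serial (axiom D): yes — every world has a successor (e.g. a R a).
Reflexive (axiom T): yes — every world is R-related to itself.
Transitive (axiom 4): no — e R a and a R g, but not e R g.
Euclidean (axiom 5): no — a R b and a R c, but not b R c.
So F validates K, D, T; S4 would additionally require R to be transitive. The strongest is T.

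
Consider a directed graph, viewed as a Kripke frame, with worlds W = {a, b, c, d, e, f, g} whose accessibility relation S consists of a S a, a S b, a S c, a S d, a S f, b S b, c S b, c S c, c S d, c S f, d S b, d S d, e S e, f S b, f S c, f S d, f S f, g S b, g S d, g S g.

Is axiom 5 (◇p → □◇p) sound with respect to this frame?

No

By correspondence theory, 5 is valid on a frame iff S is Euclidean.
Euclidean: no — a S b and a S c, but not b S c.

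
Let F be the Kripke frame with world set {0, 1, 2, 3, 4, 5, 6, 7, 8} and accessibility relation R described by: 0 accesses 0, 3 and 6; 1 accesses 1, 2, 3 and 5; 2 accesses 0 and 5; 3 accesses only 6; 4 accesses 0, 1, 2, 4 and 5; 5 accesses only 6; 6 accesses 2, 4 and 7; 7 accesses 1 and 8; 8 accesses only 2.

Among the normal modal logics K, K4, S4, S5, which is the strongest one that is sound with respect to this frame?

Transitive (axiom 4): no — 0 R 6 and 6 R 2, but not 0 R 2.
Reflexive (axiom T): no — 2 is not related to itself.
Euclidean (axiom 5): no — 0 R 6 and 0 R 3, but not 6 R 3.
So F validates K; K4 would additionally require R to be transitive. The strongest is K.

K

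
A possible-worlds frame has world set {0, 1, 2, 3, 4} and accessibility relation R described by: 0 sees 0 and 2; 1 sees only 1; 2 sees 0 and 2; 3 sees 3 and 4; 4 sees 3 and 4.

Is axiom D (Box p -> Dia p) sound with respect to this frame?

The schema D characterises exactly the serial frames.
Serial: yes — every world has a successor (e.g. 0 R 0).

Yes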